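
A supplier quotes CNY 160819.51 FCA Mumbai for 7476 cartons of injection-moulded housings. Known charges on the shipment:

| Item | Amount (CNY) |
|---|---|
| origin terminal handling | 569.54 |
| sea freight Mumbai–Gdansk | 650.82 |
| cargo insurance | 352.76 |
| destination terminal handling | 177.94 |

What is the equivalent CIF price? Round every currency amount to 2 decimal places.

Not relevant to the conversion: destination terminal — on the buyer under both terms; not part of either seller's price.
From FCA to CIF, the seller additionally bears: origin terminal, freight, insurance.
CIF price = 160819.51 + 569.54 + 650.82 + 352.76 = 162392.63

CIF price: CNY 162392.63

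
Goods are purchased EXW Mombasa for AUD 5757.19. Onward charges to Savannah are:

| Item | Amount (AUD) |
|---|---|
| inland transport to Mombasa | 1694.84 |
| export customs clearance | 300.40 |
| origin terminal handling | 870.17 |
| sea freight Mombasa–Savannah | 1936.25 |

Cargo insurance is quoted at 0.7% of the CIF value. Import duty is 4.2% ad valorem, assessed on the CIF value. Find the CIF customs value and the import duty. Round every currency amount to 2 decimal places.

Let C be the CIF value. C = EXW price + pre-shipment costs + freight + 0.7% × C
C − 0.7% × C = 5757.19 + 1694.84 + 300.40 + 870.17 + 1936.25
0.993 × C = 10558.85
C = 10558.85 / 0.993 = 10633.28
Insurance premium = 0.7% × 10633.28 = 74.43
Import duty = 10633.28 × 4.2% = 446.60

CIF value: AUD 10633.28; import duty: AUD 446.60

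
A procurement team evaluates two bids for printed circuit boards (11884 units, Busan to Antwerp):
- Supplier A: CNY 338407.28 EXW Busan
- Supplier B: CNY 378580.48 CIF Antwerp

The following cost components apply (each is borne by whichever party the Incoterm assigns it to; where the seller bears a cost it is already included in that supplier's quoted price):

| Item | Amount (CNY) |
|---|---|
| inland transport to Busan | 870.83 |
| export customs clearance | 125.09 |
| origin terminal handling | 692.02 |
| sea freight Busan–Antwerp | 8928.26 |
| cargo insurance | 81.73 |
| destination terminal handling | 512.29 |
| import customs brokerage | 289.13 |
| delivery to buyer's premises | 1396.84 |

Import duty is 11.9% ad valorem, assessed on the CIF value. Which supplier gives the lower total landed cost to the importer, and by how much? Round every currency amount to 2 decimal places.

Supplier A (EXW):
CIF value = EXW price + inland to port + export clearance + origin terminal + freight + insurance = 338407.28 + 870.83 + 125.09 + 692.02 + 8928.26 + 81.73 = 349105.21
Import duty = 349105.21 × 11.9% = 41543.52
Buyer bears (A): 870.83 + 125.09 + 692.02 + 8928.26 + 81.73 + 512.29 + 289.13 + 1396.84 = 12896.19
Landed cost (A) = invoice 338407.28 + 12896.19 + duty 41543.52 = 392846.99
Supplier B (CIF):
The CIF price already equals the CIF value: 378580.48
Import duty = 378580.48 × 11.9% = 45051.08
Buyer bears (B): 512.29 + 289.13 + 1396.84 = 2198.26
Landed cost (B) = invoice 378580.48 + 2198.26 + duty 45051.08 = 425829.82
Difference = |392846.99 − 425829.82| = 32982.83

Supplier A is cheaper by CNY 32982.83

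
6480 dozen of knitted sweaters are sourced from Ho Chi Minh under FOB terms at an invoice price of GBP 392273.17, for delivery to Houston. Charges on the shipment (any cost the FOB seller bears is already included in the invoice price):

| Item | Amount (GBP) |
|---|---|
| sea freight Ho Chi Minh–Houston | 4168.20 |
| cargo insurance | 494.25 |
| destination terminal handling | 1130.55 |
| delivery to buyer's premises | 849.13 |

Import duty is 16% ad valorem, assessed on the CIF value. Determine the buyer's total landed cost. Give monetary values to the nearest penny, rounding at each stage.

Total landed cost: GBP 462425.00

FOB: the seller bears costs until goods are on board at the origin port; the buyer bears freight, insurance and all costs thereafter.
CIF value = FOB price + freight + insurance = 392273.17 + 4168.20 + 494.25 = 396935.62
Import duty = 396935.62 × 16% = 63509.70
Buyer bears: freight 4168.20 + insurance 494.25 + destination terminal 1130.55 + delivery 849.13 + duty 63509.70 = 70151.83
Landed cost = invoice 392273.17 + 70151.83 = 462425.00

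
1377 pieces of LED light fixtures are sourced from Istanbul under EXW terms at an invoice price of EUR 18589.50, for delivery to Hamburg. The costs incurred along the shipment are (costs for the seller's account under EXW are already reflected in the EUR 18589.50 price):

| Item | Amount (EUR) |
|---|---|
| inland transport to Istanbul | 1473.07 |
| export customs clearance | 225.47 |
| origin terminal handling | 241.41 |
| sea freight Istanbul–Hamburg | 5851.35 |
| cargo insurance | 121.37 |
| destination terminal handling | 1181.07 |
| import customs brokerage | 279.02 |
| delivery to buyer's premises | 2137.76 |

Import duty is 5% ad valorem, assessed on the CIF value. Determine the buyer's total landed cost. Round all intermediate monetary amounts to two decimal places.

EXW: the seller makes goods available at their premises; the buyer bears all onward costs.
CIF value = EXW price + inland to port + export clearance + origin terminal + freight + insurance = 18589.50 + 1473.07 + 225.47 + 241.41 + 5851.35 + 121.37 = 26502.17
Import duty = 26502.17 × 5% = 1325.11
Buyer bears: inland to port 1473.07 + export clearance 225.47 + origin terminal 241.41 + freight 5851.35 + insurance 121.37 + destination terminal 1181.07 + brokerage 279.02 + delivery 2137.76 + duty 1325.11 = 12835.63
Landed cost = invoice 18589.50 + 12835.63 = 31425.13

Total landed cost: EUR 31425.13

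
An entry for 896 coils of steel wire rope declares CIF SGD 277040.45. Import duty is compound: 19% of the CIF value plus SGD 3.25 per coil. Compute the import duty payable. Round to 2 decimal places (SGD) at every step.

Import duty: SGD 55549.69

Ad valorem component: 277040.45 × 19% = 52637.69
Specific component: 896 × 3.25 = 2912.00
Import duty = 52637.69 + 2912.00 = 55549.69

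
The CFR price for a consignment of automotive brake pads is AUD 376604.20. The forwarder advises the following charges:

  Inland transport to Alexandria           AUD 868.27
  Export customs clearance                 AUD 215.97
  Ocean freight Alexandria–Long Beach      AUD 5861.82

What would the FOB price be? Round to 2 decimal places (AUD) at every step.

FOB price: AUD 370742.38

Not relevant to the conversion: inland to port, export clearance — on the seller under both CFR and FOB; already in the CFR price and stays in the FOB price.
From CFR to FOB, the seller no longer bears: freight.
FOB price = 376604.20 − 5861.82 = 370742.38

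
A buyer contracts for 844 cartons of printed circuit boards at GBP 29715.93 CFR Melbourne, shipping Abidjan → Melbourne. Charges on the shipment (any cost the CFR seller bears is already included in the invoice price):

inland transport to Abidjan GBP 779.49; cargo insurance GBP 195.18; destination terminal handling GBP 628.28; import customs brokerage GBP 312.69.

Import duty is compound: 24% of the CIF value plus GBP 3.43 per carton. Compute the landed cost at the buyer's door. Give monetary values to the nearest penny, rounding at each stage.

CFR: the seller pays costs through ocean freight to the destination port, but not insurance.
Already in the invoice (seller's account under CFR): inland to port — exclude.
CIF value = CFR price + insurance = 29715.93 + 195.18 = 29911.11
Ad valorem component: 29911.11 × 24% = 7178.67
Specific component: 844 × 3.43 = 2894.92
Import duty = 7178.67 + 2894.92 = 10073.59
Buyer bears: insurance 195.18 + destination terminal 628.28 + brokerage 312.69 + duty 10073.59 = 11209.74
Landed cost = invoice 29715.93 + 11209.74 = 40925.67

Total landed cost: GBP 40925.67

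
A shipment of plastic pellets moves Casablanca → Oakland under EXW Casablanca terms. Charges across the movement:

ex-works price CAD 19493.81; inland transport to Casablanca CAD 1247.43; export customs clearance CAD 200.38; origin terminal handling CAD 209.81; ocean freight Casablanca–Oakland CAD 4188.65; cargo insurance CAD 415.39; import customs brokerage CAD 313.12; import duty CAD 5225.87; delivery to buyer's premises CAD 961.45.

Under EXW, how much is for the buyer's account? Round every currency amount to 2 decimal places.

Buyer's account: CAD 12762.10

EXW: the seller makes goods available at their premises; the buyer bears all onward costs.
Seller's account: goods 19493.81 = 19493.81
Buyer's account: inland to port 1247.43 + export clearance 200.38 + origin terminal 209.81 + freight 4188.65 + insurance 415.39 + brokerage 313.12 + duty 5225.87 + delivery 961.45 = 12762.10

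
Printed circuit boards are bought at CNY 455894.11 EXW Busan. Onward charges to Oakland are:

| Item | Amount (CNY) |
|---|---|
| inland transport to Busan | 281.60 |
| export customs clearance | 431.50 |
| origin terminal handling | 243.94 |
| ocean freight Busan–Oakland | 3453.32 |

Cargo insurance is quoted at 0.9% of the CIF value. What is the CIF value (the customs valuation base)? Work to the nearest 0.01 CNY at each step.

Let C be the CIF value. C = EXW price + pre-shipment costs + freight + 0.9% × C
C − 0.9% × C = 455894.11 + 281.60 + 431.50 + 243.94 + 3453.32
0.991 × C = 460304.47
C = 460304.47 / 0.991 = 464484.83
Insurance premium = 0.9% × 464484.83 = 4180.36

CIF value: CNY 464484.83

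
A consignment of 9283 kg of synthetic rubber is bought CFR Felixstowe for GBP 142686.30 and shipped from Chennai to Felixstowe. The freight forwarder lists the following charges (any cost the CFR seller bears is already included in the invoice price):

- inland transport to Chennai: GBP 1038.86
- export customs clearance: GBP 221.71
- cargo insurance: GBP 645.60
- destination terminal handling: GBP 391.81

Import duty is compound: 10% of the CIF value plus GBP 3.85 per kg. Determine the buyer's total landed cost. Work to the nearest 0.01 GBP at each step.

CFR: the seller pays costs through ocean freight to the destination port, but not insurance.
Already in the invoice (seller's account under CFR): inland to port, export clearance — exclude.
CIF value = CFR price + insurance = 142686.30 + 645.60 = 143331.90
Ad valorem component: 143331.90 × 10% = 14333.19
Specific component: 9283 × 3.85 = 35739.55
Import duty = 14333.19 + 35739.55 = 50072.74
Buyer bears: insurance 645.60 + destination terminal 391.81 + duty 50072.74 = 51110.15
Landed cost = invoice 142686.30 + 51110.15 = 193796.45

Total landed cost: GBP 193796.45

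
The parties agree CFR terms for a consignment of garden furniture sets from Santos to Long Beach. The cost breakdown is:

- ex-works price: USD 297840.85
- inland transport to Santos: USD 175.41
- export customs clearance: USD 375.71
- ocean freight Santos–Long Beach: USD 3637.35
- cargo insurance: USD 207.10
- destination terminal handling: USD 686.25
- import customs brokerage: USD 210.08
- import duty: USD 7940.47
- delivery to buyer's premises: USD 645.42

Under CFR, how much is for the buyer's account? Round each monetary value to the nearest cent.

CFR: the seller pays costs through ocean freight to the destination port, but not insurance.
Seller's account: goods 297840.85 + inland to port 175.41 + export clearance 375.71 + freight 3637.35 = 302029.32
Buyer's account: insurance 207.10 + destination terminal 686.25 + brokerage 210.08 + duty 7940.47 + delivery 645.42 = 9689.32

Buyer's account: USD 9689.32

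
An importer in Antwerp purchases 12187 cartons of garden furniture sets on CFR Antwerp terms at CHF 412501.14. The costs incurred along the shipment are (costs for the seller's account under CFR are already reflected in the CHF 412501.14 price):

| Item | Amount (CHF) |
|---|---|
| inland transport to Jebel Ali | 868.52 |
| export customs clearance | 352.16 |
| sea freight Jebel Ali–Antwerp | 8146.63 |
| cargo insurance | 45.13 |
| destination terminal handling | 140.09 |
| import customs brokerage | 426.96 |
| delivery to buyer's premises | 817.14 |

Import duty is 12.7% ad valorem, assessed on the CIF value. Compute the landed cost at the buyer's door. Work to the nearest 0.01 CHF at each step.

CFR: the seller pays costs through ocean freight to the destination port, but not insurance.
Already in the invoice (seller's account under CFR): inland to port, export clearance, freight — exclude.
CIF value = CFR price + insurance = 412501.14 + 45.13 = 412546.27
Import duty = 412546.27 × 12.7% = 52393.38
Buyer bears: insurance 45.13 + destination terminal 140.09 + brokerage 426.96 + delivery 817.14 + duty 52393.38 = 53822.70
Landed cost = invoice 412501.14 + 53822.70 = 466323.84

Total landed cost: CHF 466323.84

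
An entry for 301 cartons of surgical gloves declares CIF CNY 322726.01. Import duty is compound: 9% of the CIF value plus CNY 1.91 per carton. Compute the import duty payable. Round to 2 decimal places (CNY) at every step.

Ad valorem component: 322726.01 × 9% = 29045.34
Specific component: 301 × 1.91 = 574.91
Import duty = 29045.34 + 574.91 = 29620.25

Import duty: CNY 29620.25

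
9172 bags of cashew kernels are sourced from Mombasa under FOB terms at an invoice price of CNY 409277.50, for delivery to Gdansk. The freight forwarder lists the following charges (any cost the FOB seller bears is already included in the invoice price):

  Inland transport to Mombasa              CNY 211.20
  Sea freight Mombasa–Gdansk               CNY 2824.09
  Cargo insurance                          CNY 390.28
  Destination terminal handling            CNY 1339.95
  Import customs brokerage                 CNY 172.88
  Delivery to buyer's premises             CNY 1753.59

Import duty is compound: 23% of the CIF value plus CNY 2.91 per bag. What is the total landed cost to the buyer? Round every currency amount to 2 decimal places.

FOB: the seller bears costs until goods are on board at the origin port; the buyer bears freight, insurance and all costs thereafter.
Already in the invoice (seller's account under FOB): inland to port — exclude.
CIF value = FOB price + freight + insurance = 409277.50 + 2824.09 + 390.28 = 412491.87
Ad valorem component: 412491.87 × 23% = 94873.13
Specific component: 9172 × 2.91 = 26690.52
Import duty = 94873.13 + 26690.52 = 121563.65
Buyer bears: freight 2824.09 + insurance 390.28 + destination terminal 1339.95 + brokerage 172.88 + delivery 1753.59 + duty 121563.65 = 128044.44
Landed cost = invoice 409277.50 + 128044.44 = 537321.94

Total landed cost: CNY 537321.94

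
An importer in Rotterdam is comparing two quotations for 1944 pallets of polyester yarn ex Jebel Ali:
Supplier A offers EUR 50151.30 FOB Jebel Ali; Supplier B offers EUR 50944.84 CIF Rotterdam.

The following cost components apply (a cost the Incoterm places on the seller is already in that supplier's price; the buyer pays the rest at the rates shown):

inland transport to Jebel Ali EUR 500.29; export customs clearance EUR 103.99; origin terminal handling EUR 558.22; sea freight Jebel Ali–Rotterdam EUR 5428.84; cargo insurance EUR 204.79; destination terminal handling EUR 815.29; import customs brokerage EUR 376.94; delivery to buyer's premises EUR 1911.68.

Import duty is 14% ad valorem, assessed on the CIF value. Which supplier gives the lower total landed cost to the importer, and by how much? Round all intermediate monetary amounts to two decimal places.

Supplier B is cheaper by EUR 5517.70

Supplier A (FOB):
CIF value = FOB price + freight + insurance = 50151.30 + 5428.84 + 204.79 = 55784.93
Import duty = 55784.93 × 14% = 7809.89
Buyer bears (A): 5428.84 + 204.79 + 815.29 + 376.94 + 1911.68 = 8737.54
Landed cost (A) = invoice 50151.30 + 8737.54 + duty 7809.89 = 66698.73
Supplier B (CIF):
The CIF price already equals the CIF value: 50944.84
Import duty = 50944.84 × 14% = 7132.28
Buyer bears (B): 815.29 + 376.94 + 1911.68 = 3103.91
Landed cost (B) = invoice 50944.84 + 3103.91 + duty 7132.28 = 61181.03
Difference = |66698.73 − 61181.03| = 5517.70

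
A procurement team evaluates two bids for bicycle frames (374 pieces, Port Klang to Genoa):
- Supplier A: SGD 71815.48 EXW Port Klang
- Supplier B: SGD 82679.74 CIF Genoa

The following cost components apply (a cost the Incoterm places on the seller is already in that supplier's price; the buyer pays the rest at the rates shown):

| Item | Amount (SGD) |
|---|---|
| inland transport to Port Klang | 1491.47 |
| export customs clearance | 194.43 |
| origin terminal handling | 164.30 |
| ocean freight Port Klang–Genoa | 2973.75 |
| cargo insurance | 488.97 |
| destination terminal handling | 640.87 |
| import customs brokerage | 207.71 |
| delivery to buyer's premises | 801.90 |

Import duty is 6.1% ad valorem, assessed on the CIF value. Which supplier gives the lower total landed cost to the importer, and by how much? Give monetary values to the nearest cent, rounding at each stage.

Supplier A is cheaper by SGD 5889.97

Supplier A (EXW):
CIF value = EXW price + inland to port + export clearance + origin terminal + freight + insurance = 71815.48 + 1491.47 + 194.43 + 164.30 + 2973.75 + 488.97 = 77128.40
Import duty = 77128.40 × 6.1% = 4704.83
Buyer bears (A): 1491.47 + 194.43 + 164.30 + 2973.75 + 488.97 + 640.87 + 207.71 + 801.90 = 6963.40
Landed cost (A) = invoice 71815.48 + 6963.40 + duty 4704.83 = 83483.71
Supplier B (CIF):
The CIF price already equals the CIF value: 82679.74
Import duty = 82679.74 × 6.1% = 5043.46
Buyer bears (B): 640.87 + 207.71 + 801.90 = 1650.48
Landed cost (B) = invoice 82679.74 + 1650.48 + duty 5043.46 = 89373.68
Difference = |83483.71 − 89373.68| = 5889.97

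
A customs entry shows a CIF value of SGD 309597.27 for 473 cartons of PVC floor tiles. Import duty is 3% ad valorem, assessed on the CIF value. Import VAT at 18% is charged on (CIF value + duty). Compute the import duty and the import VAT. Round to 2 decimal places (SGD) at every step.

Import duty: SGD 9287.92; import VAT: SGD 57399.33

Import duty = 309597.27 × 3% = 9287.92
VAT base = CIF + duty = 309597.27 + 9287.92 = 318885.19
Import VAT = 318885.19 × 18% = 57399.33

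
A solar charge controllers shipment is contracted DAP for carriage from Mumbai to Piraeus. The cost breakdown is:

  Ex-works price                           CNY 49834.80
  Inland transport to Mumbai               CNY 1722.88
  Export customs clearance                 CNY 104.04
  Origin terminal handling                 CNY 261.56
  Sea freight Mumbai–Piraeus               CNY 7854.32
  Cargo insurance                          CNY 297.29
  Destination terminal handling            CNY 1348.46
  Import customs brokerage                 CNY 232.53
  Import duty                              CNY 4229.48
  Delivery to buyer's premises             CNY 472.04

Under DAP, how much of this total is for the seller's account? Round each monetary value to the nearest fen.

DAP: the seller bears all costs to the named destination except import duty and clearance.
Seller's account: goods 49834.80 + inland to port 1722.88 + export clearance 104.04 + origin terminal 261.56 + freight 7854.32 + insurance 297.29 + destination terminal 1348.46 + delivery 472.04 = 61895.39
Buyer's account: brokerage 232.53 + duty 4229.48 = 4462.01

Seller's account: CNY 61895.39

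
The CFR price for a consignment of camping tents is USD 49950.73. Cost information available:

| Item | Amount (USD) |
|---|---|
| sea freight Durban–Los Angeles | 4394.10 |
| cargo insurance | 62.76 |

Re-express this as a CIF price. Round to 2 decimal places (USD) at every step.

CIF price: USD 50013.49

Not relevant to the conversion: freight — on the seller under both CFR and CIF; already in the CFR price and stays in the CIF price.
From CFR to CIF, the seller additionally bears: insurance.
CIF price = 49950.73 + 62.76 = 50013.49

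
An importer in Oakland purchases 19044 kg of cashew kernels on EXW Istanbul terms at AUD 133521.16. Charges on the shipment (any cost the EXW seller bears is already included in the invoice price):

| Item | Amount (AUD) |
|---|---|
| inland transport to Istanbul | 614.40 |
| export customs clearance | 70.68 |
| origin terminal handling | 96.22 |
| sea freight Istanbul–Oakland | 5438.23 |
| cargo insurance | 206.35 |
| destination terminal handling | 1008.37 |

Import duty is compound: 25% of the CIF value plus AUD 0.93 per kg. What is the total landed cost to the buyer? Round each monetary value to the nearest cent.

Total landed cost: AUD 193653.09

EXW: the seller makes goods available at their premises; the buyer bears all onward costs.
CIF value = EXW price + inland to port + export clearance + origin terminal + freight + insurance = 133521.16 + 614.40 + 70.68 + 96.22 + 5438.23 + 206.35 = 139947.04
Ad valorem component: 139947.04 × 25% = 34986.76
Specific component: 19044 × 0.93 = 17710.92
Import duty = 34986.76 + 17710.92 = 52697.68
Buyer bears: inland to port 614.40 + export clearance 70.68 + origin terminal 96.22 + freight 5438.23 + insurance 206.35 + destination terminal 1008.37 + duty 52697.68 = 60131.93
Landed cost = invoice 133521.16 + 60131.93 = 193653.09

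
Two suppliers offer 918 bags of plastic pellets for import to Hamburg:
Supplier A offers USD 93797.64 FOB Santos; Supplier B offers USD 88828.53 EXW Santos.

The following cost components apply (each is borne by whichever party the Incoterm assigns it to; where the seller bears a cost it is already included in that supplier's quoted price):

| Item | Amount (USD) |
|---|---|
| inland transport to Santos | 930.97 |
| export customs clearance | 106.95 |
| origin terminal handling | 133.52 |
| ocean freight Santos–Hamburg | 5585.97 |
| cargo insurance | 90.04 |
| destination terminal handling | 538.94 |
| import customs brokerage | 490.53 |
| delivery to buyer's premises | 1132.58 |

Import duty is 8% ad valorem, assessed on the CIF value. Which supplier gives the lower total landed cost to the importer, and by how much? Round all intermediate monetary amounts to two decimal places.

Supplier A (FOB):
CIF value = FOB price + freight + insurance = 93797.64 + 5585.97 + 90.04 = 99473.65
Import duty = 99473.65 × 8% = 7957.89
Buyer bears (A): 5585.97 + 90.04 + 538.94 + 490.53 + 1132.58 = 7838.06
Landed cost (A) = invoice 93797.64 + 7838.06 + duty 7957.89 = 109593.59
Supplier B (EXW):
CIF value = EXW price + inland to port + export clearance + origin terminal + freight + insurance = 88828.53 + 930.97 + 106.95 + 133.52 + 5585.97 + 90.04 = 95675.98
Import duty = 95675.98 × 8% = 7654.08
Buyer bears (B): 930.97 + 106.95 + 133.52 + 5585.97 + 90.04 + 538.94 + 490.53 + 1132.58 = 9009.50
Landed cost (B) = invoice 88828.53 + 9009.50 + duty 7654.08 = 105492.11
Difference = |109593.59 − 105492.11| = 4101.48

Supplier B is cheaper by USD 4101.48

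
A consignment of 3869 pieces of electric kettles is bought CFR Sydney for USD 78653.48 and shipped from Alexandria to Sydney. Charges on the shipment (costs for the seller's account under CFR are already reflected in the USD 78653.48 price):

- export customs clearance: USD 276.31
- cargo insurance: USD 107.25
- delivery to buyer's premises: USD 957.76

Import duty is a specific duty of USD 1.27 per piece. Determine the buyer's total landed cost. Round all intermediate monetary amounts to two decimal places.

CFR: the seller pays costs through ocean freight to the destination port, but not insurance.
Already in the invoice (seller's account under CFR): export clearance — exclude.
CIF value = CFR price + insurance = 78653.48 + 107.25 = 78760.73
Import duty = 3869 × 1.27 = 4913.63
Buyer bears: insurance 107.25 + delivery 957.76 + duty 4913.63 = 5978.64
Landed cost = invoice 78653.48 + 5978.64 = 84632.12

Total landed cost: USD 84632.12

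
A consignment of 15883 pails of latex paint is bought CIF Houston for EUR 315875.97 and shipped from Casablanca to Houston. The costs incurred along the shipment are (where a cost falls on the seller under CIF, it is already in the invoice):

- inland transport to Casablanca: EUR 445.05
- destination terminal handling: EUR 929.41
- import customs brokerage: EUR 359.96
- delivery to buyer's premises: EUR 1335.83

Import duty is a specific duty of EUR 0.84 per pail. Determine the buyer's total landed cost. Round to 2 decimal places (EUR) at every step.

CIF: the seller pays costs through ocean freight and marine insurance to the destination port.
Already in the invoice (seller's account under CIF): inland to port — exclude.
The CIF price already equals the CIF value: 315875.97
Import duty = 15883 × 0.84 = 13341.72
Buyer bears: destination terminal 929.41 + brokerage 359.96 + delivery 1335.83 + duty 13341.72 = 15966.92
Landed cost = invoice 315875.97 + 15966.92 = 331842.89

Total landed cost: EUR 331842.89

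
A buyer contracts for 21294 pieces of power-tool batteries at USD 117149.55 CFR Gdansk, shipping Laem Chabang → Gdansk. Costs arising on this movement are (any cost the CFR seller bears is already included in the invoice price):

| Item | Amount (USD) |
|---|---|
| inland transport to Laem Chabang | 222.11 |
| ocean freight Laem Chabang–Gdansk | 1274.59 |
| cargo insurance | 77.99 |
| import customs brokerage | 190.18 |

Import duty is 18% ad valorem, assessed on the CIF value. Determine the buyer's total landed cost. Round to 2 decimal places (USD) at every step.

CFR: the seller pays costs through ocean freight to the destination port, but not insurance.
Already in the invoice (seller's account under CFR): inland to port, freight — exclude.
CIF value = CFR price + insurance = 117149.55 + 77.99 = 117227.54
Import duty = 117227.54 × 18% = 21100.96
Buyer bears: insurance 77.99 + brokerage 190.18 + duty 21100.96 = 21369.13
Landed cost = invoice 117149.55 + 21369.13 = 138518.68

Total landed cost: USD 138518.68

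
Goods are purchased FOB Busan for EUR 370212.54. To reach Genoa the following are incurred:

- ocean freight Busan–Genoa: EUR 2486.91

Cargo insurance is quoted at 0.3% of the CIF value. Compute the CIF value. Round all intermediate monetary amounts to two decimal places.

Let C be the CIF value. C = FOB price + freight + 0.3% × C
C − 0.3% × C = 370212.54 + 2486.91
0.997 × C = 372699.45
C = 372699.45 / 0.997 = 373820.91
Insurance premium = 0.3% × 373820.91 = 1121.46

CIF value: EUR 373820.91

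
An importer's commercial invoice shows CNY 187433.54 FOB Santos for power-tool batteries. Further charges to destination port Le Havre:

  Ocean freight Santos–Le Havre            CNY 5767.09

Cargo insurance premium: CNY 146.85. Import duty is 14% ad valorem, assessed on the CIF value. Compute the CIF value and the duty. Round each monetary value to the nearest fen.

CIF value: CNY 193347.48; import duty: CNY 27068.65

CIF = FOB price + freight + insurance
CIF = 187433.54 + 5767.09 + 146.85 = 193347.48
Import duty = 193347.48 × 14% = 27068.65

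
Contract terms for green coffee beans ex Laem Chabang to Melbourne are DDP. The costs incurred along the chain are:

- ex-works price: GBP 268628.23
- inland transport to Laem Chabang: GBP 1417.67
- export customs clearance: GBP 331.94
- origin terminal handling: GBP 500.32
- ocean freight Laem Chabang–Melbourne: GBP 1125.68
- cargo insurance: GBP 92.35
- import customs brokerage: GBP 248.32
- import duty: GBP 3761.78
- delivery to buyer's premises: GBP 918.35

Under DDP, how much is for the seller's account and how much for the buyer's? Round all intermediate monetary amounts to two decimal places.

DDP: the seller bears all costs including import duty.
Seller's account: goods 268628.23 + inland to port 1417.67 + export clearance 331.94 + origin terminal 500.32 + freight 1125.68 + insurance 92.35 + brokerage 248.32 + duty 3761.78 + delivery 918.35 = 277024.64
Buyer's account: 0.00

Seller: GBP 277024.64; buyer: GBP 0.00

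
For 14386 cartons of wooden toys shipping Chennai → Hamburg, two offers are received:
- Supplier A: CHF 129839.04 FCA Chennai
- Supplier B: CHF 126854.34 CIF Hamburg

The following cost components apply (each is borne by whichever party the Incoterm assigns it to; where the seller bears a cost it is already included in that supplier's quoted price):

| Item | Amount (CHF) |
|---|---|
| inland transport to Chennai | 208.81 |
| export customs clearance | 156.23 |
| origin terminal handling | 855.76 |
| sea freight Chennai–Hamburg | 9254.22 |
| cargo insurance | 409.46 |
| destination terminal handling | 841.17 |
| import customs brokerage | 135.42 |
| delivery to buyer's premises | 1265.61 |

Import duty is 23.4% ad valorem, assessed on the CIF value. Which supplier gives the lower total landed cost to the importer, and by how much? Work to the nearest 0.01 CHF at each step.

Supplier B is cheaper by CHF 16664.10

Supplier A (FCA):
CIF value = FCA price + origin terminal + freight + insurance = 129839.04 + 855.76 + 9254.22 + 409.46 = 140358.48
Import duty = 140358.48 × 23.4% = 32843.88
Buyer bears (A): 855.76 + 9254.22 + 409.46 + 841.17 + 135.42 + 1265.61 = 12761.64
Landed cost (A) = invoice 129839.04 + 12761.64 + duty 32843.88 = 175444.56
Supplier B (CIF):
The CIF price already equals the CIF value: 126854.34
Import duty = 126854.34 × 23.4% = 29683.92
Buyer bears (B): 841.17 + 135.42 + 1265.61 = 2242.20
Landed cost (B) = invoice 126854.34 + 2242.20 + duty 29683.92 = 158780.46
Difference = |175444.56 − 158780.46| = 16664.10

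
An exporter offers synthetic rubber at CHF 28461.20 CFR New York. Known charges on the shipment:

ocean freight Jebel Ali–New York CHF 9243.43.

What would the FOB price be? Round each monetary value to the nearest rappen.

FOB price: CHF 19217.77

From CFR to FOB, the seller no longer bears: freight.
FOB price = 28461.20 − 9243.43 = 19217.77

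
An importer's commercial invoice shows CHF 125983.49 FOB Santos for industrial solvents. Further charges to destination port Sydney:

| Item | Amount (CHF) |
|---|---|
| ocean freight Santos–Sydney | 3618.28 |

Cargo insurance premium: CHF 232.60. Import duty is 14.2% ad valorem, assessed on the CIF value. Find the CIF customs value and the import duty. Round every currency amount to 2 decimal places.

CIF = FOB price + freight + insurance
CIF = 125983.49 + 3618.28 + 232.60 = 129834.37
Import duty = 129834.37 × 14.2% = 18436.48

CIF value: CHF 129834.37; import duty: CHF 18436.48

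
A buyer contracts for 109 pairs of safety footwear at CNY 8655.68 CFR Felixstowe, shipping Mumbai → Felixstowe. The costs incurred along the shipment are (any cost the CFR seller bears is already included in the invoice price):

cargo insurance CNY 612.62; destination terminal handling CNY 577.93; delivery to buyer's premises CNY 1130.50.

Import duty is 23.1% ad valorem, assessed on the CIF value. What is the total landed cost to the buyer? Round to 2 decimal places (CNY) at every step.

Total landed cost: CNY 13117.71

CFR: the seller pays costs through ocean freight to the destination port, but not insurance.
CIF value = CFR price + insurance = 8655.68 + 612.62 = 9268.30
Import duty = 9268.30 × 23.1% = 2140.98
Buyer bears: insurance 612.62 + destination terminal 577.93 + delivery 1130.50 + duty 2140.98 = 4462.03
Landed cost = invoice 8655.68 + 4462.03 = 13117.71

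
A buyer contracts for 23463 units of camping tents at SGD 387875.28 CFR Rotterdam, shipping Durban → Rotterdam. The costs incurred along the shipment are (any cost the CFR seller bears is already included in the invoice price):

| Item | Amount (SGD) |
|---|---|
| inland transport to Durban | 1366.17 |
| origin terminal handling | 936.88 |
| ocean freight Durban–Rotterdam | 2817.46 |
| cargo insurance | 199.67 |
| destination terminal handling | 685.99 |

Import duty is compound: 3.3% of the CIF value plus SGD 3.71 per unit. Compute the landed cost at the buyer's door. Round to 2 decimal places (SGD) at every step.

Total landed cost: SGD 488615.14

CFR: the seller pays costs through ocean freight to the destination port, but not insurance.
Already in the invoice (seller's account under CFR): inland to port, origin terminal, freight — exclude.
CIF value = CFR price + insurance = 387875.28 + 199.67 = 388074.95
Ad valorem component: 388074.95 × 3.3% = 12806.47
Specific component: 23463 × 3.71 = 87047.73
Import duty = 12806.47 + 87047.73 = 99854.20
Buyer bears: insurance 199.67 + destination terminal 685.99 + duty 99854.20 = 100739.86
Landed cost = invoice 387875.28 + 100739.86 = 488615.14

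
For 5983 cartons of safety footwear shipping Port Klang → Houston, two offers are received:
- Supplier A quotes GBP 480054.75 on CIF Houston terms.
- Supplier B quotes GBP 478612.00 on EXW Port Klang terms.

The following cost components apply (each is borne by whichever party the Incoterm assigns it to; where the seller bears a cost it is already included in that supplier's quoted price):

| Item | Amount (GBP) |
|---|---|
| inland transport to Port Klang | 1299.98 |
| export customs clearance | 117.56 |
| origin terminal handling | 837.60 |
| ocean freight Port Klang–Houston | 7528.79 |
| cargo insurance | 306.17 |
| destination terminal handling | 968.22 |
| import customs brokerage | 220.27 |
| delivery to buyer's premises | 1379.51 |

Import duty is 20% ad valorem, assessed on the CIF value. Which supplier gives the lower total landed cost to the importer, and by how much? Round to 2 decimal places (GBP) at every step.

Supplier A (CIF):
The CIF price already equals the CIF value: 480054.75
Import duty = 480054.75 × 20% = 96010.95
Buyer bears (A): 968.22 + 220.27 + 1379.51 = 2568.00
Landed cost (A) = invoice 480054.75 + 2568.00 + duty 96010.95 = 578633.70
Supplier B (EXW):
CIF value = EXW price + inland to port + export clearance + origin terminal + freight + insurance = 478612.00 + 1299.98 + 117.56 + 837.60 + 7528.79 + 306.17 = 488702.10
Import duty = 488702.10 × 20% = 97740.42
Buyer bears (B): 1299.98 + 117.56 + 837.60 + 7528.79 + 306.17 + 968.22 + 220.27 + 1379.51 = 12658.10
Landed cost (B) = invoice 478612.00 + 12658.10 + duty 97740.42 = 589010.52
Difference = |578633.70 − 589010.52| = 10376.82

Supplier A is cheaper by GBP 10376.82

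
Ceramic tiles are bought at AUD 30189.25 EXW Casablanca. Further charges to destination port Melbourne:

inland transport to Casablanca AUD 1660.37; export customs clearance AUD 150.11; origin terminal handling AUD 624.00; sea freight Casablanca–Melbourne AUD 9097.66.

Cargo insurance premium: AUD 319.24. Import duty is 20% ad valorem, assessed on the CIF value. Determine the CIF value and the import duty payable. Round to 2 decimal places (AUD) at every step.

CIF value: AUD 42040.63; import duty: AUD 8408.13

CIF = EXW price + pre-shipment costs + freight + insurance
CIF = 30189.25 + 1660.37 + 150.11 + 624.00 + 9097.66 + 319.24 = 42040.63
Import duty = 42040.63 × 20% = 8408.13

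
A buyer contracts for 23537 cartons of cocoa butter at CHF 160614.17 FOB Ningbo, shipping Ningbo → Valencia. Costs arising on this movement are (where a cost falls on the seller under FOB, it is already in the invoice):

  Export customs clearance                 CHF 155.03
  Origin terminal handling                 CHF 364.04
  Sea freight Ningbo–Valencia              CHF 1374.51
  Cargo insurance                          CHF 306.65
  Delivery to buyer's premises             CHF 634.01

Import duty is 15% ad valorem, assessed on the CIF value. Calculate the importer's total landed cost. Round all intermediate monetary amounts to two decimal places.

FOB: the seller bears costs until goods are on board at the origin port; the buyer bears freight, insurance and all costs thereafter.
Already in the invoice (seller's account under FOB): export clearance, origin terminal — exclude.
CIF value = FOB price + freight + insurance = 160614.17 + 1374.51 + 306.65 = 162295.33
Import duty = 162295.33 × 15% = 24344.30
Buyer bears: freight 1374.51 + insurance 306.65 + delivery 634.01 + duty 24344.30 = 26659.47
Landed cost = invoice 160614.17 + 26659.47 = 187273.64

Total landed cost: CHF 187273.64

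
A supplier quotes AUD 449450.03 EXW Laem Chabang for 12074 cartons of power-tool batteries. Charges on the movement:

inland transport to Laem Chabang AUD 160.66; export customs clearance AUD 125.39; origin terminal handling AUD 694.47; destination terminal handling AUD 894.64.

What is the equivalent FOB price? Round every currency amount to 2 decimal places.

Not relevant to the conversion: destination terminal — on the buyer under both terms; not part of either seller's price.
From EXW to FOB, the seller additionally bears: inland to port, export clearance, origin terminal.
FOB price = 449450.03 + 160.66 + 125.39 + 694.47 = 450430.55

FOB price: AUD 450430.55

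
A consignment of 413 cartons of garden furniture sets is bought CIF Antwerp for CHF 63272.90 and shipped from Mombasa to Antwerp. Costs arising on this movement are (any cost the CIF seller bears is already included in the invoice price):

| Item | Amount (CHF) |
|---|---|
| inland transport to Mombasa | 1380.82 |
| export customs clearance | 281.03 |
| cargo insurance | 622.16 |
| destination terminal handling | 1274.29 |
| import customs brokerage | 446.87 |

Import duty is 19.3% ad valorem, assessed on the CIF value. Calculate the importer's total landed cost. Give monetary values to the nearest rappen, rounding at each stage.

Total landed cost: CHF 77205.73

CIF: the seller pays costs through ocean freight and marine insurance to the destination port.
Already in the invoice (seller's account under CIF): inland to port, export clearance, insurance — exclude.
The CIF price already equals the CIF value: 63272.90
Import duty = 63272.90 × 19.3% = 12211.67
Buyer bears: destination terminal 1274.29 + brokerage 446.87 + duty 12211.67 = 13932.83
Landed cost = invoice 63272.90 + 13932.83 = 77205.73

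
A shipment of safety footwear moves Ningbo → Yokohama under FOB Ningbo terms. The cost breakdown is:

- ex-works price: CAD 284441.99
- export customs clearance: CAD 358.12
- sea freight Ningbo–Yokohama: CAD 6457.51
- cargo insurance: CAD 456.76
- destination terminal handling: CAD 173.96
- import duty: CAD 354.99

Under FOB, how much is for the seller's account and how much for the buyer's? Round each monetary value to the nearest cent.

Seller: CAD 284800.11; buyer: CAD 7443.22

FOB: the seller bears costs until goods are on board at the origin port; the buyer bears freight, insurance and all costs thereafter.
Seller's account: goods 284441.99 + export clearance 358.12 = 284800.11
Buyer's account: freight 6457.51 + insurance 456.76 + destination terminal 173.96 + duty 354.99 = 7443.22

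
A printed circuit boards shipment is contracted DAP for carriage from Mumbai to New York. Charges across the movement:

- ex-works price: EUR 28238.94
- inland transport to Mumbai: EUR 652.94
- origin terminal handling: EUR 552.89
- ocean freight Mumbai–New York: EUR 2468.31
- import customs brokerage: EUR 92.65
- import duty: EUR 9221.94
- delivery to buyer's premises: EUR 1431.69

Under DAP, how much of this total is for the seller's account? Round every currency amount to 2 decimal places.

Seller's account: EUR 33344.77

DAP: the seller bears all costs to the named destination except import duty and clearance.
Seller's account: goods 28238.94 + inland to port 652.94 + origin terminal 552.89 + freight 2468.31 + delivery 1431.69 = 33344.77
Buyer's account: brokerage 92.65 + duty 9221.94 = 9314.59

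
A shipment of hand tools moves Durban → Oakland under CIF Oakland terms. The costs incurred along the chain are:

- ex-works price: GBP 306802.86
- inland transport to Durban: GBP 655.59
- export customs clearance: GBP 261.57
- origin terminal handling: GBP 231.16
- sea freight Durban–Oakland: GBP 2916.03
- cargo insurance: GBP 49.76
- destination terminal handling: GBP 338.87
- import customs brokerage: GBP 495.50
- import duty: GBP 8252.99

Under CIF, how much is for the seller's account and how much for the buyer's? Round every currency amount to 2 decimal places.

Seller: GBP 310916.97; buyer: GBP 9087.36

CIF: the seller pays costs through ocean freight and marine insurance to the destination port.
Seller's account: goods 306802.86 + inland to port 655.59 + export clearance 261.57 + origin terminal 231.16 + freight 2916.03 + insurance 49.76 = 310916.97
Buyer's account: destination terminal 338.87 + brokerage 495.50 + duty 8252.99 = 9087.36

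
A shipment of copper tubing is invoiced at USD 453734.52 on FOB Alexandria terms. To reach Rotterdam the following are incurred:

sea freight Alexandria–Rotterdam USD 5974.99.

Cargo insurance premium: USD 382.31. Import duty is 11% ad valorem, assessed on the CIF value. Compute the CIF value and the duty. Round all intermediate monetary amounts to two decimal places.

CIF value: USD 460091.82; import duty: USD 50610.10

CIF = FOB price + freight + insurance
CIF = 453734.52 + 5974.99 + 382.31 = 460091.82
Import duty = 460091.82 × 11% = 50610.10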